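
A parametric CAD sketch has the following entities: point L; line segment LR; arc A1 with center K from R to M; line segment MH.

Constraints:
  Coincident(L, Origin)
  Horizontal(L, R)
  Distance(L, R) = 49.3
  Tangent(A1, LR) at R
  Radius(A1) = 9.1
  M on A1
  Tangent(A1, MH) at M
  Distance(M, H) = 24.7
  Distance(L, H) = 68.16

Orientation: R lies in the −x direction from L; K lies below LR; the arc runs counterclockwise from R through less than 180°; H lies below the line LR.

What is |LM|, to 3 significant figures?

59.0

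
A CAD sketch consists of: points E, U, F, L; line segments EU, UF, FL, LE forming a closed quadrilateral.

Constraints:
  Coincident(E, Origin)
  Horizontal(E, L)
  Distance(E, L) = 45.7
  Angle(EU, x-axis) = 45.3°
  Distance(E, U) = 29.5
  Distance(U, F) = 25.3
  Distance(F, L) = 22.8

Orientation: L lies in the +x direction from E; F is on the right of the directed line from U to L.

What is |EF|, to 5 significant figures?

23.667

Checks: |UF| = 25.30 ✓; |FL| = 22.80 ✓.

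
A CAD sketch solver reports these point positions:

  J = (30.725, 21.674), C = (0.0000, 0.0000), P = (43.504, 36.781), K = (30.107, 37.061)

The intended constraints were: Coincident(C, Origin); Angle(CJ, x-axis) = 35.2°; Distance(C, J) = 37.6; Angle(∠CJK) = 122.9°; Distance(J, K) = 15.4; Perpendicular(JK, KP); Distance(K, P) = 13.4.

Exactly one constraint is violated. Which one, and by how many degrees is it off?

Perpendicular(JK, KP) — off by 3.50°.

C = (0.00, 0.00) ✓; CJ at 35.20° ✓; |CJ| = 37.60 ✓; ∠CJK = 122.9° ✓; |JK| = 15.40 ✓; ∠(JK, KP) = 93.50° ✗; |KP| = 13.40 ✓.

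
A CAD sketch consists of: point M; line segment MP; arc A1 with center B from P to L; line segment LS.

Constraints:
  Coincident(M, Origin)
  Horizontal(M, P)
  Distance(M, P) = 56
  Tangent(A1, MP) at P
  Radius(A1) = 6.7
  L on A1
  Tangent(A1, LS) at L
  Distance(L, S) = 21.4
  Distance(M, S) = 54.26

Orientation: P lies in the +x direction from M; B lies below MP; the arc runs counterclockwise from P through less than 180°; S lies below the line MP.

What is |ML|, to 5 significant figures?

49.700

Checks: |BL| = 6.700 ✓; ∠(BL, LS) = 90.00° ✓; |LS| = 21.40 ✓; |MS| = 54.26 ✓.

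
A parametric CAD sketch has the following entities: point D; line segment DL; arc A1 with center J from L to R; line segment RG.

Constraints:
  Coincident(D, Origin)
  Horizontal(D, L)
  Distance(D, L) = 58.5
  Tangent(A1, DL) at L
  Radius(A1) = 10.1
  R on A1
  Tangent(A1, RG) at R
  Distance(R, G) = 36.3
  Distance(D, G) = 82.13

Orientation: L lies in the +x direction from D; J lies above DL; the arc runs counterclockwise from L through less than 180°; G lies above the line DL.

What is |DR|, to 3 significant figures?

69.4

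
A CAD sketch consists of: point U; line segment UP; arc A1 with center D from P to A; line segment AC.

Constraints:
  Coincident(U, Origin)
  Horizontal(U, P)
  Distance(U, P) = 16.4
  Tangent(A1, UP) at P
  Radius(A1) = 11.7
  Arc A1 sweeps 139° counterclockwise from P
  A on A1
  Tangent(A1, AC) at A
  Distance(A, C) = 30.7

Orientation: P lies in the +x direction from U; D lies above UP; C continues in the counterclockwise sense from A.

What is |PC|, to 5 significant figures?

43.522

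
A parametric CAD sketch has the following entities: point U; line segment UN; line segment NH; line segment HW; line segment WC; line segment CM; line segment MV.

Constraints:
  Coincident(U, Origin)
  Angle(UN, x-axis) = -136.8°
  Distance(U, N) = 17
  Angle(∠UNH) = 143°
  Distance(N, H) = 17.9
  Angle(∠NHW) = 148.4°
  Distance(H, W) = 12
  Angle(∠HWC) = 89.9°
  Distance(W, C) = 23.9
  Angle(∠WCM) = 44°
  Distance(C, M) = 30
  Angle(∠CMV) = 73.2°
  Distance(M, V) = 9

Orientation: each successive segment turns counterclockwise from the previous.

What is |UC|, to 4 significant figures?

33.43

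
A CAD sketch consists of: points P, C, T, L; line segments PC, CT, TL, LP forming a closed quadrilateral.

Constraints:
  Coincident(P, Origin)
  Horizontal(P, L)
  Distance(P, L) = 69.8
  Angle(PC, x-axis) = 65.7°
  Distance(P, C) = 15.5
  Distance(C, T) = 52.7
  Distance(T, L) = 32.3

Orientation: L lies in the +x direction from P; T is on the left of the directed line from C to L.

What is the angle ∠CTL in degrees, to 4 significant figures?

96.77°

Checks: |CT| = 52.70 ✓; |TL| = 32.30 ✓.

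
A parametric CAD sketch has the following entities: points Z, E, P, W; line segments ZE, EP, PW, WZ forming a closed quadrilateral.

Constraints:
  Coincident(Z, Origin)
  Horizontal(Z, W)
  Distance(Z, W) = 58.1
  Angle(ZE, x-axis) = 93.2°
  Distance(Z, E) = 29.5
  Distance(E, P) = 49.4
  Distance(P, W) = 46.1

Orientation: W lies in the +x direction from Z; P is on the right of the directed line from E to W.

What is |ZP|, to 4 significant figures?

22.81

Z is at the origin; ZW is horizontal with |ZW| = 58.1 and W in +x, so W = (58.1, 0). ZE runs at 93.2° with |ZE| = 29.5, so E = (-1.647, 29.45). P is determined by |EP| = 49.4 and |PW| = 46.1 together: it lies at the intersection of circle(E, 49.4) and circle(W, 46.1). With |EW| = 66.61, the foot of the radical line on EW is 35.67 from E and the perpendicular offset is √(49.4² − 35.67²) = 34.17. Taking the right-of-EW solution: P = (15.24, -16.97).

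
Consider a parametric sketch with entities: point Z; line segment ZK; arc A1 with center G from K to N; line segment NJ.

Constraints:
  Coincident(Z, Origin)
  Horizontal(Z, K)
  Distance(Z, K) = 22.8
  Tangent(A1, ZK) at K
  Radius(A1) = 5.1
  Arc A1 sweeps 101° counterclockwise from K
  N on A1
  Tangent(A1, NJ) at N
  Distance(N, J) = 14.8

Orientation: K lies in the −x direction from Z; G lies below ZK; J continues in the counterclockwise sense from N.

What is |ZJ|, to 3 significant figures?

32.4

On A1, K sits at bearing 90° from G; a 101° counterclockwise sweep puts N at bearing 191°, so N = G + 5.1·(cos 191°, sin 191°) = (-27.8, -6.07). A1 meets NJ tangentially, so GN is at right angles to NJ, so NJ runs along (−sin 191°, cos 191°); with |NJ| = 14.8, J = (-25.0, -20.6). Then |ZJ| = |J − Z| = 32.4.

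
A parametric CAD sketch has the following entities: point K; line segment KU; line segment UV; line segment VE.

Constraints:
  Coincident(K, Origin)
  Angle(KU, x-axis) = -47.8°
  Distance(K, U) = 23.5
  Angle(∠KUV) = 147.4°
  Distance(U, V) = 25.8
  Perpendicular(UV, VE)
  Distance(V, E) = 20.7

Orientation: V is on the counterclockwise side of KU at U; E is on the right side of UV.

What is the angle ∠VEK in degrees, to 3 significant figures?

53.8°

∠KUV = 147.4°, so UV runs at -47.8° + (180° − 147.4°) = -15.2° from the x-axis; with |UV| = 25.8, V = U + 25.8·(cos -15.2°, sin -15.2°) = (40.7, -24.2). UV is perpendicular to VE; with |VE| = 20.7 on the right of UV, E = V + 20.7·(-0.262, -0.965) = (35.3, -44.1). Then cos ∠VEK = EV·EK / (|EV||EK|), giving 53.8°.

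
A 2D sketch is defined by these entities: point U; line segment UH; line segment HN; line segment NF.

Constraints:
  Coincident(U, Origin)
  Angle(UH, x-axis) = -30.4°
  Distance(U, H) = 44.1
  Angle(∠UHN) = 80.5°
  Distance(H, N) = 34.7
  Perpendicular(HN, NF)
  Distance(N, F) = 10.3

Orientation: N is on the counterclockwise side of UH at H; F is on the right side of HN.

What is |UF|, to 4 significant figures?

60.38

∠UHN = 80.5°, so HN runs at -30.4° + (180° − 80.5°) = 69.10° from the x-axis; with |HN| = 34.7, N = H + 34.7·(cos 69.10°, sin 69.10°) = (50.42, 10.10). The perpendicularity gives NF at right angles to HN; with |NF| = 10.3 on the right of HN, F = N + 10.3·(0.9342, -0.3567) = (60.04, 6.426). Then |UF| = |F − U| = 60.38.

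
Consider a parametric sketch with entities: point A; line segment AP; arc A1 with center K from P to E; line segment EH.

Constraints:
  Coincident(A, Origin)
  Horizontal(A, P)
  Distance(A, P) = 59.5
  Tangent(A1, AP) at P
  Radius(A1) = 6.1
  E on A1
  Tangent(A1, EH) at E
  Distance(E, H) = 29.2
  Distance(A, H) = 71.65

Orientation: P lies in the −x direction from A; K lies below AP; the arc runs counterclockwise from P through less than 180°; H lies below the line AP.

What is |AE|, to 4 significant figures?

65.91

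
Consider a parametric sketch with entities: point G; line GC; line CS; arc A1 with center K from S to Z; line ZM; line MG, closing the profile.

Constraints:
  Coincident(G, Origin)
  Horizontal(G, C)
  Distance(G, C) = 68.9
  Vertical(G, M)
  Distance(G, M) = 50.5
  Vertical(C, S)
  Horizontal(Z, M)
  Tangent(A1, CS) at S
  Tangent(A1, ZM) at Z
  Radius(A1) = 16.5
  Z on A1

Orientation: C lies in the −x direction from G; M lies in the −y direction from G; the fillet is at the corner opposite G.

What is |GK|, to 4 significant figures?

62.46

G is at the origin; G and C share the same y with |GC| = 68.9 and C on the −x side, so C = (-68.90, 0.000). GM is vertical with |GM| = 50.5 and M on the −y side, so M = (0.000, -50.50). The virtual corner opposite G is at (-68.90, -50.50). A1 meets CS tangentially, so KS is at right angles to CS and A1 meets ZM tangentially, so KZ is at right angles to ZM, with radius 16.5, so the center K sits 16.5 in from both sides at K = (-52.40, -34.00). Then |GK| = |K − G| = 62.46.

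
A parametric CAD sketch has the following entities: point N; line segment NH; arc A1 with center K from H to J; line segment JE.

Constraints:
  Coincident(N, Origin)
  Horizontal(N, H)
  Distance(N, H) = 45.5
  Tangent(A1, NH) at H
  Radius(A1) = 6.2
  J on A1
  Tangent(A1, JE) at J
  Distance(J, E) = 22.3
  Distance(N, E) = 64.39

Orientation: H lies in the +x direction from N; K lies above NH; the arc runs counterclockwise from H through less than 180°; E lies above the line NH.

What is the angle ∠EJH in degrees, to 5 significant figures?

145.82°

N is at the origin; NH is horizontal with |NH| = 45.5 and H on the +x side, so H = (45.500, 0.0000). Since A1 is tangent to NH there, KH ⟂ NH, so K = H + (0, 6.2) = (45.500, 6.2000). Since KJ ⟂ JE (tangency), |KE| = √(6.2² + 22.3²) = 23.146 regardless of where J sits on A1. So E lies on both circle(N, 64.39) and circle(K, 23.146); the above-NH intersection is E = (59.489, 24.640). J is the foot of the tangent from E: J = (51.263, 3.9129).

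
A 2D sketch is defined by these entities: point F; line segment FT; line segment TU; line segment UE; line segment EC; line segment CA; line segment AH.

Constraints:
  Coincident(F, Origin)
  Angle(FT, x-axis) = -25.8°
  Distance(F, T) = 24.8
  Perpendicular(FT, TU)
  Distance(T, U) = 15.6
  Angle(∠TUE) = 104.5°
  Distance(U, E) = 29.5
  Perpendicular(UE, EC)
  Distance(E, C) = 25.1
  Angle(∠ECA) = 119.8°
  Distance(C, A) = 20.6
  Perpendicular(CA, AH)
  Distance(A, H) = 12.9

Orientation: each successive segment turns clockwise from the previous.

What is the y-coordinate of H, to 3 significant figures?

-0.142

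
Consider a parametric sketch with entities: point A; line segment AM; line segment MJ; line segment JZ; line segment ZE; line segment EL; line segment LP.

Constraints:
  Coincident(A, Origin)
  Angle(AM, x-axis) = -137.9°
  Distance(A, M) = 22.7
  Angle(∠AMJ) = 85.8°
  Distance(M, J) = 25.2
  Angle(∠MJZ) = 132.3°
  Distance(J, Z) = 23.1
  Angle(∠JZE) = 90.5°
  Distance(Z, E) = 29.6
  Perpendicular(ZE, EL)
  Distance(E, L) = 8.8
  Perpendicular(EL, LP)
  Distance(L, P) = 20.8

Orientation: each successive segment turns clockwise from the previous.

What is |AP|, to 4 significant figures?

27.32

ZE is perpendicular to EL, so EL runs at -99.30°; with |EL| = 8.8, L = (-0.6022, 13.96). EL ⟂ LP, so LP runs at 170.7°; with |LP| = 20.8, P = (-21.13, 17.32). Then |AP| = |P − A| = 27.32.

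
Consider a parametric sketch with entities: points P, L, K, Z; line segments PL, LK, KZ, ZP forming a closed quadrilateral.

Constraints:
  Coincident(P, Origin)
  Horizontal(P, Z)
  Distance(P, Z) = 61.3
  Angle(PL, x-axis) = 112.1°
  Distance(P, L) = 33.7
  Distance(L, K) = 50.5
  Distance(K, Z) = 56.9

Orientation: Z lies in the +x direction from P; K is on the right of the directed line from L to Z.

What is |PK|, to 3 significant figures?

16.8

Checks: |LK| = 50.50 ✓; |KZ| = 56.90 ✓.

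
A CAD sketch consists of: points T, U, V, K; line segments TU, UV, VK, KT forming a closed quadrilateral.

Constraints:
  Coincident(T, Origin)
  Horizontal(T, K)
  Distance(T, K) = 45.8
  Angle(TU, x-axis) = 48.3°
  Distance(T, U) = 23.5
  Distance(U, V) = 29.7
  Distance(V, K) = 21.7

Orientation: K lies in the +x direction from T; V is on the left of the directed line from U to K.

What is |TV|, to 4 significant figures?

49.99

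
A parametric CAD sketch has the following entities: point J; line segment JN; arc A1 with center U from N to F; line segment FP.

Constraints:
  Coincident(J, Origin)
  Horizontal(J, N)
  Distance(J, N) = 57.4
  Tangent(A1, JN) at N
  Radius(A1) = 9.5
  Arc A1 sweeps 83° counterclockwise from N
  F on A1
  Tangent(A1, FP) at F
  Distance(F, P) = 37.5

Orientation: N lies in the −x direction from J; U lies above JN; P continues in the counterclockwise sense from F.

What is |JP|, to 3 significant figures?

62.9

On A1, N sits at bearing -90° from U; an 83° counterclockwise sweep puts F at bearing -7°, so F = U + 9.5·(cos -7°, sin -7°) = (-48.0, 8.34). A1 meets FP tangentially, so UF is at right angles to FP, so FP runs along (−sin -7°, cos -7°); with |FP| = 37.5, P = (-43.4, 45.6). Then |JP| = |P − J| = 62.9.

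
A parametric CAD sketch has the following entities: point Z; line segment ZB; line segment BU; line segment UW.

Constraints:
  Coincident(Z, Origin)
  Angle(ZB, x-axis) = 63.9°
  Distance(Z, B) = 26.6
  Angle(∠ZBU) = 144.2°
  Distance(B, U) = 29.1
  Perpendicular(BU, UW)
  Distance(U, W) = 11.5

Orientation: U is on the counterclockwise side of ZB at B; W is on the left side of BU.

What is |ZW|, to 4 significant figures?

50.84

Z is at the origin; ZB runs at 63.9° with length 26.6, so B = 26.6·(cos 63.9°, sin 63.9°) = (11.70, 23.89). ∠ZBU = 144.2°, so BU runs at 63.9° + (180° − 144.2°) = 99.70° from the x-axis; with |BU| = 29.1, U = B + 29.1·(cos 99.70°, sin 99.70°) = (6.799, 52.57). The perpendicularity gives UW at right angles to BU; with |UW| = 11.5 on the left of BU, W = U + 11.5·(-0.9857, -0.1685) = (-4.536, 50.63). Then |ZW| = |W − Z| = 50.84.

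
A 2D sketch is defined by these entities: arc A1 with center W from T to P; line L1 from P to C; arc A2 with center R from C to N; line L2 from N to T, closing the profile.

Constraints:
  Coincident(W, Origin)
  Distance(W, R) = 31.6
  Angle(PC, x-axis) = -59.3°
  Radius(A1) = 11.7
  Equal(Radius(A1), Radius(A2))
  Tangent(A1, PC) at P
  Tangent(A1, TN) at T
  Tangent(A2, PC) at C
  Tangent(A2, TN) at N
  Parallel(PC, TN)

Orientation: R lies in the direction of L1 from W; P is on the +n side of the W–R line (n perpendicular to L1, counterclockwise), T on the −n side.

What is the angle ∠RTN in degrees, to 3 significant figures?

20.3°

The slot axis is L1's direction at -59.3°, so u = (cos -59.3°, sin -59.3°) = (0.511, -0.860) and n = (−sin -59.3°, cos -59.3°) = (0.860, 0.511). W is at the origin and R lies 31.6 along u from W, so R = 31.6·u = (16.1, -27.2). Tangency of A1 to both parallel lines with radius 11.7 puts P and T at W ± 11.7·n: P = (10.1, 5.97), T = (-10.1, -5.97). Equal radii place C and N the same way about R: C = R + 11.7·n = (26.2, -21.2), N = R − 11.7·n = (6.07, -33.1). Then cos ∠RTN = TR·TN / (|TR||TN|), giving 20.3°.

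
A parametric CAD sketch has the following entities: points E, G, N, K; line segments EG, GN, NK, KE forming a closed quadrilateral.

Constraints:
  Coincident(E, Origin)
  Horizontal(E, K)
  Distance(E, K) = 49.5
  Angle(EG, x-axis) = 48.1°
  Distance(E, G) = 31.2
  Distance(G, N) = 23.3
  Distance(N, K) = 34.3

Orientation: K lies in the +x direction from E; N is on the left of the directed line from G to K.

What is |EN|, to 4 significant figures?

53.51

E is at the origin; EK is horizontal with |EK| = 49.5 and K in +x, so K = (49.5, 0). EG runs at 48.1° with |EG| = 31.2, so G = (20.84, 23.22). N is determined by |GN| = 23.3 and |NK| = 34.3 together: it lies at the intersection of circle(G, 23.3) and circle(K, 34.3). With |GK| = 36.89, the foot of the radical line on GK is 9.857 from G and the perpendicular offset is √(23.3² − 9.857²) = 21.11. Taking the left-of-GK solution: N = (41.79, 33.42).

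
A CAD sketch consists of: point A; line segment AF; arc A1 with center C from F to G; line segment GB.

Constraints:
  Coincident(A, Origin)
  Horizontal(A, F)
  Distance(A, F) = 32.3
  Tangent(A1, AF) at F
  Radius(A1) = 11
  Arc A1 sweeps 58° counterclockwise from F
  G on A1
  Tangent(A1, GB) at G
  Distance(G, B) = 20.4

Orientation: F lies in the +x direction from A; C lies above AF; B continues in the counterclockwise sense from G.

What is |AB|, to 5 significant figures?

57.051

A is at the origin; AF is horizontal with |AF| = 32.3 and F on the +x side, so F = (32.300, 0.0000). The tangent condition forces CF to be normal to AF, so C = F + (0, 11) = (32.300, 11.000). On A1, F sits at bearing -90° from C; a 58° counterclockwise sweep puts G at bearing -32°, so G = C + 11.0·(cos -32°, sin -32°) = (41.629, 5.1709). Tangency of A1 to GB means the radius CG is perpendicular to GB, so GB runs along (−sin -32°, cos -32°); with |GB| = 20.4, B = (52.439, 22.471). Then |AB| = |B − A| = 57.051.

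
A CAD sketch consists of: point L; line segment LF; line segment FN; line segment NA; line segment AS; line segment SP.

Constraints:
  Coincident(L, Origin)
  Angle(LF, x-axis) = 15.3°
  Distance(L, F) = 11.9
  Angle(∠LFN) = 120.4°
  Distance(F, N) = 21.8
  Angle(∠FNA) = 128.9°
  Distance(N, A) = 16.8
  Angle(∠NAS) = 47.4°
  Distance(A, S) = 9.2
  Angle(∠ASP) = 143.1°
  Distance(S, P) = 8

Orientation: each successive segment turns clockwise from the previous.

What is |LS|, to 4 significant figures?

29.27

L is at the origin; LF runs at 15.3° with length 11.9, so F = (11.48, 3.140). ∠LFN = 120.4° gives FN at -44.30° from the x-axis; with |FN| = 21.8, N = (27.08, -12.09). ∠FNA = 128.9° gives NA at -95.40° from the x-axis; with |NA| = 16.8, A = (25.50, -28.81). ∠NAS = 47.4° gives AS at 132.0° from the x-axis; with |AS| = 9.2, S = (19.34, -21.97). Then |LS| = |S − L| = 29.27.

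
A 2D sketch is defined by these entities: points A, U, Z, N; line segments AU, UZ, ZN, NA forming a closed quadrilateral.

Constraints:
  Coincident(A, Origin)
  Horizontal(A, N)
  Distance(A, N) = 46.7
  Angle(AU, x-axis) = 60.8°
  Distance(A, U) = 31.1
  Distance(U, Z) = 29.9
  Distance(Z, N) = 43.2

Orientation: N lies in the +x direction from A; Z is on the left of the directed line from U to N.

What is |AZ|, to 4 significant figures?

59.02

Checks: |UZ| = 29.90 ✓; |ZN| = 43.20 ✓.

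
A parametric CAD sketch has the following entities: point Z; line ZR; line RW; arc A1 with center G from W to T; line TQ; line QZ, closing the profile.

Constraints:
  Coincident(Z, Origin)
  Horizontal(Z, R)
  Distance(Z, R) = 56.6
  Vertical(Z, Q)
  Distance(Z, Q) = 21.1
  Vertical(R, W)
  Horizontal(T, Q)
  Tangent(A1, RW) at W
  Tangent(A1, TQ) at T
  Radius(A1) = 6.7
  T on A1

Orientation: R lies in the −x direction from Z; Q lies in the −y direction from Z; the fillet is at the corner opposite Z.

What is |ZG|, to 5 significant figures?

51.936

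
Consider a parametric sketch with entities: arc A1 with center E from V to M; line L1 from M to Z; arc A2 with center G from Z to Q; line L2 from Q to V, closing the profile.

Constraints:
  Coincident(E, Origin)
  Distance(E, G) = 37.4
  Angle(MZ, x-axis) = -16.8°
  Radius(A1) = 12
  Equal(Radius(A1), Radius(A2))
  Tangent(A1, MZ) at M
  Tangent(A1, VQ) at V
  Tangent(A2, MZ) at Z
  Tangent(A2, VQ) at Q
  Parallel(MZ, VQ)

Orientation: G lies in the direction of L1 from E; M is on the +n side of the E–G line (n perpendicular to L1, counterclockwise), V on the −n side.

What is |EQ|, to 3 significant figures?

39.3

The slot axis is L1's direction at -16.8°, so u = (cos -16.8°, sin -16.8°) = (0.957, -0.289) and n = (−sin -16.8°, cos -16.8°) = (0.289, 0.957). E is at the origin and G lies 37.4 along u from E, so G = 37.4·u = (35.8, -10.8). Tangency of A1 to both parallel lines with radius 12.0 puts M and V at E ± 12.0·n: M = (3.47, 11.5), V = (-3.47, -11.5). Equal radii place Z and Q the same way about G: Z = G + 12.0·n = (39.3, 0.678), Q = G − 12.0·n = (32.3, -22.3). Then |EQ| = |Q − E| = 39.3.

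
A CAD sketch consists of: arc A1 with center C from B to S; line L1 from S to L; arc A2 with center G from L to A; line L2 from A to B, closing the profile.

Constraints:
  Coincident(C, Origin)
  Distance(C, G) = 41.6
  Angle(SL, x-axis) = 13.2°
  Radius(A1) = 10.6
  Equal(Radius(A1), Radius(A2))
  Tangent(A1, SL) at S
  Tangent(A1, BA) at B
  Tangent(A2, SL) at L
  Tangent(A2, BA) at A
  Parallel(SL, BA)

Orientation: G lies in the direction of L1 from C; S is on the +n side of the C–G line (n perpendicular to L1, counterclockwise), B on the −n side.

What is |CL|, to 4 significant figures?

42.93

The slot axis is L1's direction at 13.2°, so u = (cos 13.2°, sin 13.2°) = (0.9736, 0.2284) and n = (−sin 13.2°, cos 13.2°) = (-0.2284, 0.9736). C is at the origin and G lies 41.6 along u from C, so G = 41.6·u = (40.50, 9.499). Tangency of A1 to both parallel lines with radius 10.6 puts S and B at C ± 10.6·n: S = (-2.421, 10.32), B = (2.421, -10.32). Equal radii place L and A the same way about G: L = G + 10.6·n = (38.08, 19.82), A = G − 10.6·n = (42.92, -0.8205). Then |CL| = |L − C| = 42.93.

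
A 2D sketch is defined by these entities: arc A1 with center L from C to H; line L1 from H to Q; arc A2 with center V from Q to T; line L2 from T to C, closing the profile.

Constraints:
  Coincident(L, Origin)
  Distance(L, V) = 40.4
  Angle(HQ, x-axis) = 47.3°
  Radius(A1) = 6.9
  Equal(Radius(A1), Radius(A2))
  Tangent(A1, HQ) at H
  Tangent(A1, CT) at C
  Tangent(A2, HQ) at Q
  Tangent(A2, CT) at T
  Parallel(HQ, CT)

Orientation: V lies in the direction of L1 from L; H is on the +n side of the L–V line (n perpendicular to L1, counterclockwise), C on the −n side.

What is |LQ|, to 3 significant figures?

41.0

The slot axis is L1's direction at 47.3°, so u = (cos 47.3°, sin 47.3°) = (0.678, 0.735) and n = (−sin 47.3°, cos 47.3°) = (-0.735, 0.678). L is at the origin and V lies 40.4 along u from L, so V = 40.4·u = (27.4, 29.7). Tangency of A1 to both parallel lines with radius 6.9 puts H and C at L ± 6.9·n: H = (-5.07, 4.68), C = (5.07, -4.68). Equal radii place Q and T the same way about V: Q = V + 6.9·n = (22.3, 34.4), T = V − 6.9·n = (32.5, 25.0). Then |LQ| = |Q − L| = 41.0.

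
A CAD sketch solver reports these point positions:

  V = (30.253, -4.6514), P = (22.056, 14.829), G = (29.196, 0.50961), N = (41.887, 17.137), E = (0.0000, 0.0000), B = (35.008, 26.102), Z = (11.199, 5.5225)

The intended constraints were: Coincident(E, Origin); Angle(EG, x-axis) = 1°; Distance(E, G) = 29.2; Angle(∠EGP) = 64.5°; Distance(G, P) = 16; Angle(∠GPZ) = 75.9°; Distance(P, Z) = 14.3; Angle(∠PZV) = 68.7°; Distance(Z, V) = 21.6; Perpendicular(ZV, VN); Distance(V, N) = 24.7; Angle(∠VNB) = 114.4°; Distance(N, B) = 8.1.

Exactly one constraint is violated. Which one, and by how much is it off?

Distance(N, B) = 8.1 — off by 3.20.

E = (0.00, 0.00) ✓; EG at 1.000° ✓; |EG| = 29.20 ✓; ∠EGP = 64.50° ✓; |GP| = 16.00 ✓; ∠GPZ = 75.90° ✓; |PZ| = 14.30 ✓; ∠PZV = 68.70° ✓; |ZV| = 21.60 ✓; ∠(ZV, VN) = 90.00° ✓; |VN| = 24.70 ✓; ∠VNB = 114.4° ✓; |NB| = 11.30 ✗.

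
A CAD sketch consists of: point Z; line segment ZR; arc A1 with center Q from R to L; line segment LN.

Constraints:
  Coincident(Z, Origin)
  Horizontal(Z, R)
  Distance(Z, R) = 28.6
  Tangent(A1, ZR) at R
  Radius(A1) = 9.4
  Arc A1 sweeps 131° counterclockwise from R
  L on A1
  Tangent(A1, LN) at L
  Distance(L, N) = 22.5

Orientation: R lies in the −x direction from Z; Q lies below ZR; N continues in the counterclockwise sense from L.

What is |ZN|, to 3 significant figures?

38.7

On A1, R sits at bearing 90° from Q; a 131° counterclockwise sweep puts L at bearing 221°, so L = Q + 9.4·(cos 221°, sin 221°) = (-35.7, -15.6). Since A1 is tangent to LN there, QL ⟂ LN, so LN runs along (−sin 221°, cos 221°); with |LN| = 22.5, N = (-20.9, -32.5). Then |ZN| = |N − Z| = 38.7.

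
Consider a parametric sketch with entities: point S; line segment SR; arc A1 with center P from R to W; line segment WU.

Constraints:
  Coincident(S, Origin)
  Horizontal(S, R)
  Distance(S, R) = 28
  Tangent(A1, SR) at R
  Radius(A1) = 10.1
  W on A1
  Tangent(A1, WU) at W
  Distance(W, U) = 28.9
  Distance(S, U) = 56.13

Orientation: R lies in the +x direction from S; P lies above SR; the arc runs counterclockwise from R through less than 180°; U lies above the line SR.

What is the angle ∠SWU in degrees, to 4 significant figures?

110.6°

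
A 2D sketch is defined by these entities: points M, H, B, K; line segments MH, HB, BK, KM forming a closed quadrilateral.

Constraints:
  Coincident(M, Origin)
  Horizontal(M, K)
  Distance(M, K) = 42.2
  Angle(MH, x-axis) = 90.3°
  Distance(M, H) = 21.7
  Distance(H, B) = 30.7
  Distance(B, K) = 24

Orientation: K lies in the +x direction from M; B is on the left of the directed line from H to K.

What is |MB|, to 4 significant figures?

37.09

M is at the origin; MK is horizontal with |MK| = 42.2 and K in +x, so K = (42.2, 0). MH runs at 90.3° with |MH| = 21.7, so H = (-0.1136, 21.70). B is determined by |HB| = 30.7 and |BK| = 24.0 together: it lies at the intersection of circle(H, 30.7) and circle(K, 24.0). With |HK| = 47.55, the foot of the radical line on HK is 27.63 from H and the perpendicular offset is √(30.7² − 27.63²) = 13.38. Taking the left-of-HK solution: B = (30.58, 21.00).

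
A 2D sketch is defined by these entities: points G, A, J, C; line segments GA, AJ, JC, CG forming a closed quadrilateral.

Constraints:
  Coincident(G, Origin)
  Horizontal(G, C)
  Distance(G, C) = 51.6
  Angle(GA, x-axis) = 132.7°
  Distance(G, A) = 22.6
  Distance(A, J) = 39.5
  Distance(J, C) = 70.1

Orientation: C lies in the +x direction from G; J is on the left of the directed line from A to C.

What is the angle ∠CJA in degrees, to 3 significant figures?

71.9°

G is at the origin; G and C share the same y with |GC| = 51.6 and C in +x, so C = (51.6, 0). GA runs at 132.7° with |GA| = 22.6, so A = (-15.3, 16.6). J is determined by |AJ| = 39.5 and |JC| = 70.1 together: it lies at the intersection of circle(A, 39.5) and circle(C, 70.1). With |AC| = 69.0, the foot of the radical line on AC is 10.2 from A and the perpendicular offset is √(39.5² − 10.2²) = 38.2. Taking the left-of-AC solution: J = (3.73, 51.2).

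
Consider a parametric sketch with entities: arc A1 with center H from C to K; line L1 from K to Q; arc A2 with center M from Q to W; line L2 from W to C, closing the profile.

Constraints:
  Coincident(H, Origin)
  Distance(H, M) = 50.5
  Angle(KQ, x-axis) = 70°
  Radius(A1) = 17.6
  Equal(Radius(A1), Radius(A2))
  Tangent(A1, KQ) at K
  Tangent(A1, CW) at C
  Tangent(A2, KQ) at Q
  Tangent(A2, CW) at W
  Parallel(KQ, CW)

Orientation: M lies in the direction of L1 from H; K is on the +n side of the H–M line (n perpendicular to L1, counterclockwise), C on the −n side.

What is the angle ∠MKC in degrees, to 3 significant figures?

70.8°

H is at the origin and M lies 50.5 along u from H, so M = 50.5·u = (17.3, 47.5). Tangency of A1 to both parallel lines with radius 17.6 puts K and C at H ± 17.6·n: K = (-16.5, 6.02), C = (16.5, -6.02). Then cos ∠MKC = KM·KC / (|KM||KC|), giving 70.8°.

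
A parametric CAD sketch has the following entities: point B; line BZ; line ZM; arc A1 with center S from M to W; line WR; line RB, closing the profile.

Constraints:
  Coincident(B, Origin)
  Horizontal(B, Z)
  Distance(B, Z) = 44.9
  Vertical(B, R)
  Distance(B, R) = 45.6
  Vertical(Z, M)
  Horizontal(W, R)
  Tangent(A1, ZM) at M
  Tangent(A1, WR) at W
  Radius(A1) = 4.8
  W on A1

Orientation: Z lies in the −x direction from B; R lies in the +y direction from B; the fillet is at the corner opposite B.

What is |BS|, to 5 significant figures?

57.207

B is at the origin; B and Z share the same y with |BZ| = 44.9 and Z on the −x side, so Z = (-44.900, 0.0000). B and R share the same x with |BR| = 45.6 and R on the +y side, so R = (0.0000, 45.600). The virtual corner opposite B is at (-44.900, 45.600). Tangency of A1 to ZM means the radius SM is perpendicular to ZM and tangency of A1 to WR means the radius SW is perpendicular to WR, with radius 4.8, so the center S sits 4.8 in from both sides at S = (-40.100, 40.800). Then |BS| = |S − B| = 57.207.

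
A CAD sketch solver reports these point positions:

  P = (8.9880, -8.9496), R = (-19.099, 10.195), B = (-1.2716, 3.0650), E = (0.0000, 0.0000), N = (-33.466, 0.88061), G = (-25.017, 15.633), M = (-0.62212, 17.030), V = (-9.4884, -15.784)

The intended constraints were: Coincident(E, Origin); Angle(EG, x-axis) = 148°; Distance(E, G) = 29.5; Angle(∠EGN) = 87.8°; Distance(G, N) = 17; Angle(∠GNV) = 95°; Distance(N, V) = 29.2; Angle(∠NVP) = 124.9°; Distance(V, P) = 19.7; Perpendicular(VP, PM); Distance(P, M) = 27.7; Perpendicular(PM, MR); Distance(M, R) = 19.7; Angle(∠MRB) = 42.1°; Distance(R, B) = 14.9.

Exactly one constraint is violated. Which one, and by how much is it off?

Distance(R, B) = 14.9 — off by 4.30.

E = (0.00, 0.00) ✓; EG at 148.0° ✓; |EG| = 29.50 ✓; ∠EGN = 87.80° ✓; |GN| = 17.00 ✓; ∠GNV = 95.00° ✓; |NV| = 29.20 ✓; ∠NVP = 124.9° ✓; |VP| = 19.70 ✓; ∠(VP, PM) = 90.00° ✓; |PM| = 27.70 ✓; ∠(PM, MR) = 90.00° ✓; |MR| = 19.70 ✓; ∠MRB = 42.10° ✓; |RB| = 19.20 ✗.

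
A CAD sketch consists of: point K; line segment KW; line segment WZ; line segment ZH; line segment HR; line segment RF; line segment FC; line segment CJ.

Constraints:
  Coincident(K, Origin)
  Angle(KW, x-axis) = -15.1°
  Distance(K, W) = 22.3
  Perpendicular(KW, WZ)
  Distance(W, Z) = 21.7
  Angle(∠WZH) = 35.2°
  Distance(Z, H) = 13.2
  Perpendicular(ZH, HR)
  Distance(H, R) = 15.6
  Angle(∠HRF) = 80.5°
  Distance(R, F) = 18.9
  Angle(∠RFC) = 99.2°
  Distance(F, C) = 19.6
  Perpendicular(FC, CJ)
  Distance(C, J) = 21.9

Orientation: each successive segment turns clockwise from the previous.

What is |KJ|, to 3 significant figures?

14.1

K is at the origin; KW runs at -15.1° with length 22.3, so W = (21.5, -5.81). The perpendicularity gives WZ at right angles to KW, so WZ runs at -105°; with |WZ| = 21.7, Z = (15.9, -26.8). ∠WZH = 35.2° gives ZH at 110° from the x-axis; with |ZH| = 13.2, H = (11.3, -14.4). The perpendicularity gives HR at right angles to ZH, so HR runs at 20.1°; with |HR| = 15.6, R = (26.0, -9.00). ∠HRF = 80.5° gives RF at -79.4° from the x-axis; with |RF| = 18.9, F = (29.5, -27.6). ∠RFC = 99.2° gives FC at -160° from the x-axis; with |FC| = 19.6, C = (11.0, -34.2). FC ⟂ CJ, so CJ runs at 110°; with |CJ| = 21.9, J = (3.61, -13.6). Then |KJ| = |J − K| = 14.1.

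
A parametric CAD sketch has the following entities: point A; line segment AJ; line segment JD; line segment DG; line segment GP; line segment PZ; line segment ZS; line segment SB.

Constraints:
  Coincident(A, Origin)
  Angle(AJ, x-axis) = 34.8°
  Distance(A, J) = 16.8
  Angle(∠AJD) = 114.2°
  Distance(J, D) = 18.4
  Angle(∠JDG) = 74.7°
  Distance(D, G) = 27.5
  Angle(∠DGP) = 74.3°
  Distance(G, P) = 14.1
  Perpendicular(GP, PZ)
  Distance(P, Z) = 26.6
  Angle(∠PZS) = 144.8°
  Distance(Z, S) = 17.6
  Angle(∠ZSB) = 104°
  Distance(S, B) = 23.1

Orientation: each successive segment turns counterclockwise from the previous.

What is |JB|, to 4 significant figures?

43.69

A is at the origin; AJ runs at 34.8° with length 16.8, so J = (13.80, 9.588). ∠AJD = 114.2° gives JD at 100.6° from the x-axis; with |JD| = 18.4, D = (10.41, 27.67). ∠JDG = 74.7° gives DG at -154.1° from the x-axis; with |DG| = 27.5, G = (-14.33, 15.66). ∠DGP = 74.3° gives GP at -48.40° from the x-axis; with |GP| = 14.1, P = (-4.966, 5.118). The perpendicularity gives PZ at right angles to GP, so PZ runs at 41.60°; with |PZ| = 26.6, Z = (14.93, 22.78). ∠PZS = 144.8° gives ZS at 76.80° from the x-axis; with |ZS| = 17.6, S = (18.94, 39.91). ∠ZSB = 104.0° gives SB at 152.8° from the x-axis; with |SB| = 23.1, B = (-1.601, 50.47). Then |JB| = |B − J| = 43.69.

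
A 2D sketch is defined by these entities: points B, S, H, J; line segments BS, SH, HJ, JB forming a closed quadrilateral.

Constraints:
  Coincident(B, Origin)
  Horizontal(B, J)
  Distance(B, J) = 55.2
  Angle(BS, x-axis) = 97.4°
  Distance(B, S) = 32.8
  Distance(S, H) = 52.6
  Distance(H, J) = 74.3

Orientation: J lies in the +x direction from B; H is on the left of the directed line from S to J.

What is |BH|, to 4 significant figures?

77.54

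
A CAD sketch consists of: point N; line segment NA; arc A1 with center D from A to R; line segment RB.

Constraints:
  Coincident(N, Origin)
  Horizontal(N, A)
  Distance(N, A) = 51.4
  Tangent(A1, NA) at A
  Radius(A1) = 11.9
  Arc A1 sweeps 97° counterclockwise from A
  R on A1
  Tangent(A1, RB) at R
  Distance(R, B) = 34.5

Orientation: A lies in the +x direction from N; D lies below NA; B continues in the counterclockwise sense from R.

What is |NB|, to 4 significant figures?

64.68

N is at the origin; N and A share the same y with |NA| = 51.4 and A on the +x side, so A = (51.40, 0.000). The tangent condition forces DA to be normal to NA, so D = A + (0, -11.9) = (51.40, -11.90). On A1, A sits at bearing 90° from D; a 97° counterclockwise sweep puts R at bearing 187°, so R = D + 11.9·(cos 187°, sin 187°) = (39.59, -13.35). Since A1 is tangent to RB there, DR ⟂ RB, so RB runs along (−sin 187°, cos 187°); with |RB| = 34.5, B = (43.79, -47.59). Then |NB| = |B − N| = 64.68.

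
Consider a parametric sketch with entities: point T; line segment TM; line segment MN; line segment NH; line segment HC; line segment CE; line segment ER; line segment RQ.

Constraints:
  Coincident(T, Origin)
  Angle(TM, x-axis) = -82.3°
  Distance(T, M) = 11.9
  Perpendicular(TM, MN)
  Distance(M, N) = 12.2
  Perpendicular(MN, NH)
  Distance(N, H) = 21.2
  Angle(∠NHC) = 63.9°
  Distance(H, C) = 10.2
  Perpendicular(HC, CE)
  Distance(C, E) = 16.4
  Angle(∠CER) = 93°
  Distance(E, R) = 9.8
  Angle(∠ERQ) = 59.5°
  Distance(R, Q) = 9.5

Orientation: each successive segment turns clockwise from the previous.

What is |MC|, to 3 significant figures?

17.0

The perpendicularity gives NH at right angles to MN, so NH runs at 97.7°; with |NH| = 21.2, H = (-13.3, 7.58). ∠NHC = 63.9° gives HC at -18.4° from the x-axis; with |HC| = 10.2, C = (-3.66, 4.36). Then |MC| = |C − M| = 17.0.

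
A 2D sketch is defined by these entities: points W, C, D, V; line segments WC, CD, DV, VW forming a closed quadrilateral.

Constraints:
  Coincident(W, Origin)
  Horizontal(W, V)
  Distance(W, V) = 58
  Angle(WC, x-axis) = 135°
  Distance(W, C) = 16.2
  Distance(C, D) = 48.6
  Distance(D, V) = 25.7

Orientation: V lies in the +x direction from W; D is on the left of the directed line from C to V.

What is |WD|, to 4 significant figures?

39.89

W is at the origin; W and V share the same y with |WV| = 58.0 and V in +x, so V = (58.0, 0). WC runs at 135.0° with |WC| = 16.2, so C = (-11.46, 11.46). D is determined by |CD| = 48.6 and |DV| = 25.7 together: it lies at the intersection of circle(C, 48.6) and circle(V, 25.7). With |CV| = 70.39, the foot of the radical line on CV is 47.28 from C and the perpendicular offset is √(48.6² − 47.28²) = 11.24. Taking the left-of-CV solution: D = (37.03, 14.85).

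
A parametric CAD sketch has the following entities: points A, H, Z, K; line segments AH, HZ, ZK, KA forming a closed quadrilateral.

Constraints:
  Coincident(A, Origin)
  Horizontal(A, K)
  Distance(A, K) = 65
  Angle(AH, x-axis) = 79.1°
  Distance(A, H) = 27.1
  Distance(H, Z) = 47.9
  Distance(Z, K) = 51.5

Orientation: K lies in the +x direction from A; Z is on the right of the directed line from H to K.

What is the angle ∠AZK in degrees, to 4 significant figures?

109.0°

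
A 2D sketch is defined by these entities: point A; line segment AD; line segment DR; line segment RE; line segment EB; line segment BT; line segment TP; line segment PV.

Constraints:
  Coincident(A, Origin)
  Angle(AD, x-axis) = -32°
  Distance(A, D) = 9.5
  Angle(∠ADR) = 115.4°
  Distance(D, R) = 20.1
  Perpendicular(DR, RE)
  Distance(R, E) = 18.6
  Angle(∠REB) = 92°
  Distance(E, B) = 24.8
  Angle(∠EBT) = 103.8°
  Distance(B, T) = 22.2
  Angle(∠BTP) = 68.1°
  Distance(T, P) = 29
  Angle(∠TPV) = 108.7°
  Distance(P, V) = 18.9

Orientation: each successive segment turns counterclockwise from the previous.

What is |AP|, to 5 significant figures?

23.382

A is at the origin; AD runs at -32.0° with length 9.5, so D = (8.0565, -5.0342). ∠ADR = 115.4° gives DR at 32.600° from the x-axis; with |DR| = 20.1, R = (24.990, 5.7951). The perpendicularity gives RE at right angles to DR, so RE runs at 122.60°; with |RE| = 18.6, E = (14.969, 21.465). ∠REB = 92.0° gives EB at -149.40° from the x-axis; with |EB| = 24.8, B = (-6.3778, 8.8404). ∠EBT = 103.8° gives BT at -73.200° from the x-axis; with |BT| = 22.2, T = (0.038717, -12.412). ∠BTP = 68.1° gives TP at 38.700° from the x-axis; with |TP| = 29.0, P = (22.671, 5.7200). Then |AP| = |P − A| = 23.382.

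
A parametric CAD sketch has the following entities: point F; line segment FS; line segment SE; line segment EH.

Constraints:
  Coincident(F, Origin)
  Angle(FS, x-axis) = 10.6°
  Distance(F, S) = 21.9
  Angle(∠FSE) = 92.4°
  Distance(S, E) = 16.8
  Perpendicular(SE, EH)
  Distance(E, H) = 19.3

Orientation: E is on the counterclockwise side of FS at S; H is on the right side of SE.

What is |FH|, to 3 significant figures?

44.8

F is at the origin; FS runs at 10.6° with length 21.9, so S = 21.9·(cos 10.6°, sin 10.6°) = (21.5, 4.03). ∠FSE = 92.4°, so SE runs at 10.6° + (180° − 92.4°) = 98.2° from the x-axis; with |SE| = 16.8, E = S + 16.8·(cos 98.2°, sin 98.2°) = (19.1, 20.7). SE ⟂ EH; with |EH| = 19.3 on the right of SE, H = E + 19.3·(0.990, 0.143) = (38.2, 23.4). Then |FH| = |H − F| = 44.8.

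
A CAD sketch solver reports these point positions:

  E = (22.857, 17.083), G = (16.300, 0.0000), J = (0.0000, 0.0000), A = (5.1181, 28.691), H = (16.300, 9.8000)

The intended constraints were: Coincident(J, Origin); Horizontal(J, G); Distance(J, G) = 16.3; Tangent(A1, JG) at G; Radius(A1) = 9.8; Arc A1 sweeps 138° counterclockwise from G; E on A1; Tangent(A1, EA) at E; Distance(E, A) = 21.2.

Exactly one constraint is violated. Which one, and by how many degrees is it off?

Tangent(A1, EA) at E — off by 8.80°.

J = (0.00, 0.00) ✓; J.y = 0.00, G.y = 0.00 ✓; |JG| = 16.30 ✓; ∠(HG, GJ) = 90.00° ✓; |HG| = 9.800 ✓; bearing(H→E) − bearing(H→G) = 138.0° ✓; |HE| = 9.800 ✓; ∠(HE, EA) = 81.20° ✗; |EA| = 21.20 ✓.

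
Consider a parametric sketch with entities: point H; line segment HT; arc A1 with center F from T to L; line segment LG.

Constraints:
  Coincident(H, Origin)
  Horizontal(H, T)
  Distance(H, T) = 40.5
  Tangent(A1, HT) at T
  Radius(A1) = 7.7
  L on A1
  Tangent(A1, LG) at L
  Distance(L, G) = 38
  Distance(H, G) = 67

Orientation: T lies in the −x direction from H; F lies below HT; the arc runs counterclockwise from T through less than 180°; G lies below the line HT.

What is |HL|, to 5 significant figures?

48.777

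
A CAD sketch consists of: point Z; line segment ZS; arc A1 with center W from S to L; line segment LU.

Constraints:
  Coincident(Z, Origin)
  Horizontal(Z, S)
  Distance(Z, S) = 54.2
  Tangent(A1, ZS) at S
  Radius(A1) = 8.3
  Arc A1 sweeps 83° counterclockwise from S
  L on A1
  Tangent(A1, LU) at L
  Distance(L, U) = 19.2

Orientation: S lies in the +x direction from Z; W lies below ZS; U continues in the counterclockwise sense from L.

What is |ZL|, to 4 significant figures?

46.54

Z is at the origin; ZS is horizontal with |ZS| = 54.2 and S on the +x side, so S = (54.20, 0.000). The tangent condition forces WS to be normal to ZS, so W = S + (0, -8.3) = (54.20, -8.300). On A1, S sits at bearing 90° from W; an 83° counterclockwise sweep puts L at bearing 173°, so L = W + 8.3·(cos 173°, sin 173°) = (45.96, -7.288). Then |ZL| = |L − Z| = 46.54.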